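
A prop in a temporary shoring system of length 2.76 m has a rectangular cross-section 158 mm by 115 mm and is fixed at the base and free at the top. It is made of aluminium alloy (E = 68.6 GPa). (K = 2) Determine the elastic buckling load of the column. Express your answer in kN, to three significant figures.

Buckling occurs about the weak axis: I_min = h·b³/12 with b = 115 mm (the shorter side).
I_min = 158×115³/12 = 2.002×10^7 mm⁴
I = 2.002×10^7 mm⁴ = 2.002×10^-5 m⁴
Effective length L_e = K·L = 2 × 2.76 = 5.520 m
P_cr = π²EI / L_e² = π² × 68.6×10⁹ × 2.002×10^-5 / 5.520² = 4.450×10^5 N

P_cr ≈ 445 kN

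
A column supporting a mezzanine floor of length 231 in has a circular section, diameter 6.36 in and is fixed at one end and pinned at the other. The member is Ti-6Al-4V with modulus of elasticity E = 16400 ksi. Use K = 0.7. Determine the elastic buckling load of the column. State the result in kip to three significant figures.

P_cr ≈ 497 kip

I = πd⁴/64 = π×6.36⁴/64 = 80.32 in⁴
Effective length L_e = K·L = 0.7 × 231 = 161.7 in
P_cr = π²EI / L_e² = π² × 16400×10³ × 80.32 / 161.7² = 4.972×10^5 lb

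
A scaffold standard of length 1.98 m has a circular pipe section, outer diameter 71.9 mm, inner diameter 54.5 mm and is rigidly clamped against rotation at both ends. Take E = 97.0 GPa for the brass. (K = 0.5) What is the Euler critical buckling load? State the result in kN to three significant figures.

P_cr ≈ 858 kN

d_o = 71.9 mm, d_i = 54.5 mm
I = π(d_o⁴ − d_i⁴)/64 = π(71.9⁴ − 54.50⁴)/64 = 8.788×10^5 mm⁴
I = 8.788×10^5 mm⁴ = 8.788×10^-7 m⁴
Effective length L_e = K·L = 0.5 × 1.98 = 0.9900 m
P_cr = π²EI / L_e² = π² × 97.0×10⁹ × 8.788×10^-7 / 0.9900² = 8.584×10^5 N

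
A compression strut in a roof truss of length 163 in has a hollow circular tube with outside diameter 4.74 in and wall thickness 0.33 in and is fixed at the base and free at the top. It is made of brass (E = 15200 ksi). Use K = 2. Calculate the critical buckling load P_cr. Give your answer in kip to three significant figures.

P_cr ≈ 15.8 kip

Inner diameter d_i = 4.74 − 2×0.33 = 4.080 in
I = π(d_o⁴ − d_i⁴)/64 = π(4.74⁴ − 4.080⁴)/64 = 11.18 in⁴
Effective length L_e = K·L = 2 × 163 = 326.0 in
P_cr = π²EI / L_e² = π² × 15200×10³ × 11.18 / 326.0² = 1.578×10^4 lb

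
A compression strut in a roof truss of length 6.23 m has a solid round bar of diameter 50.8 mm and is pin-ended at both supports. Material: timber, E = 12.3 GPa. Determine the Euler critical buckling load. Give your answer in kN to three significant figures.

I = πd⁴/64 = π×50.8⁴/64 = 3.269×10^5 mm⁴
I = 3.269×10^5 mm⁴ = 3.269×10^-7 m⁴
Effective length L_e = K·L = 1 × 6.23 = 6.230 m
P_cr = π²EI / L_e² = π² × 12.3×10⁹ × 3.269×10^-7 / 6.230² = 1.022×10^3 N

P_cr ≈ 1.02 kN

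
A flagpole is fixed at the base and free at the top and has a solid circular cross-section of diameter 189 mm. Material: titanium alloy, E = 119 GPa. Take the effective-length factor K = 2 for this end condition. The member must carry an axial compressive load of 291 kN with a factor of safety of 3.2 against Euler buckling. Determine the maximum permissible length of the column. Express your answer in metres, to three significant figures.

I = πd⁴/64 = π×189⁴/64 = 6.264×10^7 mm⁴
I = 6.264×10^-5 m⁴
Required critical load P_cr = n·P = 3.2 × 291 = 931.2 kN = 9.312×10^5 N
From P_cr = π²EI/(K·L)²:  L = (1/K)·√(π²EI/P_cr) = (1/2)·√(π²×1.19×10^11×6.264×10^-5/9.312×10^5)
L = 4.44 m

L_max ≈ 4.44 m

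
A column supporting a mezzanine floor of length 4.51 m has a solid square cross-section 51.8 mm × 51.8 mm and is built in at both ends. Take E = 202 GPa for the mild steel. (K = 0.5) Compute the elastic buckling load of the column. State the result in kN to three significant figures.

P_cr ≈ 235 kN

I = a⁴/12 = 51.8⁴/12 = 6.000×10^5 mm⁴
I = 6.000×10^5 mm⁴ = 6.000×10^-7 m⁴
Effective length L_e = K·L = 0.5 × 4.51 = 2.255 m
P_cr = π²EI / L_e² = π² × 202×10⁹ × 6.000×10^-7 / 2.255² = 2.352×10^5 N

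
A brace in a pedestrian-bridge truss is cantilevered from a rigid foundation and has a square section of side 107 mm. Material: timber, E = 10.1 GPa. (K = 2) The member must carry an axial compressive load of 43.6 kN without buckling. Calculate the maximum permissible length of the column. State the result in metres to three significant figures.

L_max ≈ 2.50 m

I = a⁴/12 = 107⁴/12 = 1.092×10^7 mm⁴
I = 1.092×10^-5 m⁴
At the buckling limit P_cr = P = 4.360×10^4 N
From P_cr = π²EI/(K·L)²:  L = (1/K)·√(π²EI/P_cr) = (1/2)·√(π²×1.01×10^10×1.092×10^-5/4.360×10^4)
L = 2.50 m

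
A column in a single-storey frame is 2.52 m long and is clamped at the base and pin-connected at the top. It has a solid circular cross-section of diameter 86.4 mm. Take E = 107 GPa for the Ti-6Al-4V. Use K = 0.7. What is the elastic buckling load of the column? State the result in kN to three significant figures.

P_cr ≈ 928 kN

I = πd⁴/64 = π×86.4⁴/64 = 2.735×10^6 mm⁴
I = 2.735×10^6 mm⁴ = 2.735×10^-6 m⁴
Effective length L_e = K·L = 0.7 × 2.52 = 1.764 m
P_cr = π²EI / L_e² = π² × 107×10⁹ × 2.735×10^-6 / 1.764² = 9.283×10^5 N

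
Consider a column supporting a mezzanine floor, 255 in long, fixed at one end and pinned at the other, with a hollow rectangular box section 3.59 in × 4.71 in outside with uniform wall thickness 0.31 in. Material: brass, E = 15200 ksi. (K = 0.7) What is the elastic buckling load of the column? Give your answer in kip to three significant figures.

Inner dimensions: h_i = 4.71 − 2×0.31 = 4.090 in, b_i = 3.59 − 2×0.31 = 2.970 in
Weak-axis I_min = (h_o·b_o³ − h_i·b_i³)/12 with b_o = 3.59, b_i = 2.970 in (shorter outer/inner sides).
I_min = (4.71×3.59³ − 4.090×2.970³)/12 = 9.231 in⁴
Effective length L_e = K·L = 0.7 × 255 = 178.5 in
P_cr = π²EI / L_e² = π² × 15200×10³ × 9.231 / 178.5² = 4.346×10^4 lb

P_cr ≈ 43.5 kip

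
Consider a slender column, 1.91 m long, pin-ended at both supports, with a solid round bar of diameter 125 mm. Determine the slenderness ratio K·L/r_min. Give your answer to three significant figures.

For a solid circle r = d/4 = 125/4 = 31.25 mm
L_e = K·L = 1 × 1.91 m = 1.910 m = 1910.0 mm
λ = L_e / r_min = 1910.0 / 31.25 = 61.1

λ ≈ 61.1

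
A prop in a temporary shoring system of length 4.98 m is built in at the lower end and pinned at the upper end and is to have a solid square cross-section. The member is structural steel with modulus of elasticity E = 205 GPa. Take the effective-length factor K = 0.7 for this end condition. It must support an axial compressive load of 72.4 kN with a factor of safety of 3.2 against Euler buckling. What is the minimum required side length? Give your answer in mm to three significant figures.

a ≈ 63.9 mm

Required P_cr = n·P = 3.2 × 72.4 = 231.7 kN
L_e = K·L = 0.7 × 4.98 = 3.486 m
Required I = P_cr·L_e²/(π²E) = 2.317×10^5 × 3.486² / (π² × 2.05×10^11) = 1.392×10^-6 m⁴
I_req = 1.392×10^6 mm⁴
Solid square: I = a⁴/12  ⇒  a = (12I)^(1/4) = (12×1.392×10^6)^(1/4) = 63.9 mm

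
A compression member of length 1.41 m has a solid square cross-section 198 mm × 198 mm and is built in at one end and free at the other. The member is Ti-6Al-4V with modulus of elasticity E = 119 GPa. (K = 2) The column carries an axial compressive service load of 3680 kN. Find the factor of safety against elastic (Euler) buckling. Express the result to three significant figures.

n ≈ 5.14

I = a⁴/12 = 198⁴/12 = 1.281×10^8 mm⁴
I = 1.281×10^8 mm⁴ = 1.281×10^-4 m⁴
Effective length L_e = K·L = 2 × 1.41 = 2.820 m
P_cr = π²EI / L_e² = π² × 119×10⁹ × 1.281×10^-4 / 2.820² = 1.892×10^7 N
Factor of safety n = P_cr / P = 18916 / 3680 = 5.14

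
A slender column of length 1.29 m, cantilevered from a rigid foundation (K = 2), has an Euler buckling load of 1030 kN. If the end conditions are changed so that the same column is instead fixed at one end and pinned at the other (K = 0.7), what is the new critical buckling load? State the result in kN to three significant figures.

P_cr ∝ 1/K², so P_cr,new = P_cr,old × (K_old/K_new)² = 1030 × (2/0.7)²
= 1030 × 8.163 = 8410 kN

P_cr ≈ 8410 kN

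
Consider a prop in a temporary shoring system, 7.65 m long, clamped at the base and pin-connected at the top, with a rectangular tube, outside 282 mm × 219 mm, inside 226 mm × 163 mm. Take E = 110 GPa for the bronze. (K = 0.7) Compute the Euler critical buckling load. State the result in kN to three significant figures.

P_cr ≈ 6260 kN

Weak-axis I_min = (h_o·b_o³ − h_i·b_i³)/12 with b_o = 219, b_i = 163.0 mm (shorter outer/inner sides).
I_min = (282×219³ − 226.0×163.0³)/12 = 1.653×10^8 mm⁴
I = 1.653×10^8 mm⁴ = 1.653×10^-4 m⁴
Effective length L_e = K·L = 0.7 × 7.65 = 5.355 m
P_cr = π²EI / L_e² = π² × 110×10⁹ × 1.653×10^-4 / 5.355² = 6.257×10^6 N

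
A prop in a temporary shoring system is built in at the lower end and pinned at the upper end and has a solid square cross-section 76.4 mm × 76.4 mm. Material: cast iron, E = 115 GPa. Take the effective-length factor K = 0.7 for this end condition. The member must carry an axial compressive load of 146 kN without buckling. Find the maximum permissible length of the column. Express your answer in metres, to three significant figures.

I = a⁴/12 = 76.4⁴/12 = 2.839×10^6 mm⁴
I = 2.839×10^-6 m⁴
At the buckling limit P_cr = P = 1.460×10^5 N
From P_cr = π²EI/(K·L)²:  L = (1/K)·√(π²EI/P_cr) = (1/0.7)·√(π²×1.15×10^11×2.839×10^-6/1.460×10^5)
L = 6.71 m

L_max ≈ 6.71 m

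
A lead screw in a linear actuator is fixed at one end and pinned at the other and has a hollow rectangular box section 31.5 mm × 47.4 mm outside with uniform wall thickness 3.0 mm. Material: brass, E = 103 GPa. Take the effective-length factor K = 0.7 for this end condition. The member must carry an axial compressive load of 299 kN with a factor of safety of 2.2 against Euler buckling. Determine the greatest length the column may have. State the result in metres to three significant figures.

Inner dimensions: h_i = 47.4 − 2×3.0 = 41.40 mm, b_i = 31.5 − 2×3.0 = 25.50 mm
Weak-axis I_min = (h_o·b_o³ − h_i·b_i³)/12 with b_o = 31.5, b_i = 25.50 mm (shorter outer/inner sides).
I_min = (47.4×31.5³ − 41.40×25.50³)/12 = 6.625×10^4 mm⁴
I = 6.625×10^-8 m⁴
Required critical load P_cr = n·P = 2.2 × 299 = 657.8 kN = 6.578×10^5 N
From P_cr = π²EI/(K·L)²:  L = (1/K)·√(π²EI/P_cr) = (1/0.7)·√(π²×1.03×10^11×6.625×10^-8/6.578×10^5)
L = 0.457 m

L_max ≈ 0.457 m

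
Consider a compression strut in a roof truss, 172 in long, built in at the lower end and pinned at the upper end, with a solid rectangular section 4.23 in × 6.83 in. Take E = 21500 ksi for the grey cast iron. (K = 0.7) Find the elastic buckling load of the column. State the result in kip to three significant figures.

P_cr ≈ 631 kip

Buckling occurs about the weak axis: I_min = h·b³/12 with b = 4.23 in (the shorter side).
I_min = 6.83×4.23³/12 = 43.08 in⁴
Effective length L_e = K·L = 0.7 × 172 = 120.4 in
P_cr = π²EI / L_e² = π² × 21500×10³ × 43.08 / 120.4² = 6.306×10^5 lb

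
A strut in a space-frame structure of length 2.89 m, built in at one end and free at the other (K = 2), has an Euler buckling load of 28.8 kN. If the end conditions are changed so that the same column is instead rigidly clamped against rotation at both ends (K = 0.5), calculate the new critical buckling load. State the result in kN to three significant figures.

P_cr ≈ 461 kN

P_cr ∝ 1/K², so P_cr,new = P_cr,old × (K_old/K_new)² = 28.8 × (2/0.5)²
= 28.8 × 16.00 = 461 kN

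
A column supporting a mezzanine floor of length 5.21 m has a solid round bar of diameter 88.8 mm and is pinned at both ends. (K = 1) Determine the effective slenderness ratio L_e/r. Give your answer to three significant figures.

I = πd⁴/64 = π×88.8⁴/64 = 3.052×10^6 mm⁴
A = 6.193×10^3 mm²;  r_min = √(I/A) = √(3.052×10^6/6.193×10^3) = 22.20 mm
L_e = K·L = 1 × 5.21 m = 5.210 m = 5210.0 mm
λ = L_e / r_min = 5210.0 / 22.20 = 235

λ ≈ 235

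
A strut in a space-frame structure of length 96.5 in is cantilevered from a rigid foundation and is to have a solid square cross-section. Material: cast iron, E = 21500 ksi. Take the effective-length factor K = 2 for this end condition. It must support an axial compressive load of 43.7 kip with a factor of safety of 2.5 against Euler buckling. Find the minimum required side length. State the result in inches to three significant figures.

a ≈ 3.89 in

Required P_cr = n·P = 2.5 × 43.7 = 109.2 kip
L_e = K·L = 2 × 96.5 = 193.0 in
Required I = P_cr·L_e²/(π²E) = 1.093×10^5 × 193.0² / (π² × 2.15×10^7) = 19.18 in⁴
Solid square: I = a⁴/12  ⇒  a = (12I)^(1/4) = (12×19.18)^(1/4) = 3.89 in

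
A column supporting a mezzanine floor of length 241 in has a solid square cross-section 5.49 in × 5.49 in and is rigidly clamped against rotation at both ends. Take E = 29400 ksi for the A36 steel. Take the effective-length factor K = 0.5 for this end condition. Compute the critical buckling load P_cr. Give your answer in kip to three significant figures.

P_cr ≈ 1510 kip

I = a⁴/12 = 5.49⁴/12 = 75.70 in⁴
Effective length L_e = K·L = 0.5 × 241 = 120.5 in
P_cr = π²EI / L_e² = π² × 29400×10³ × 75.70 / 120.5² = 1.513×10^6 lb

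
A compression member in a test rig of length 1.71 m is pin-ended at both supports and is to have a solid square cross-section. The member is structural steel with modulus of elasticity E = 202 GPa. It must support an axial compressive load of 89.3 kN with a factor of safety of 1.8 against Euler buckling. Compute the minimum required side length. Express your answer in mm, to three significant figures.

Required P_cr = n·P = 1.8 × 89.3 = 160.7 kN
L_e = K·L = 1 × 1.71 = 1.710 m
Required I = P_cr·L_e²/(π²E) = 1.607×10^5 × 1.710² / (π² × 2.02×10^11) = 2.358×10^-7 m⁴
I_req = 2.358×10^5 mm⁴
Solid square: I = a⁴/12  ⇒  a = (12I)^(1/4) = (12×2.358×10^5)^(1/4) = 41.0 mm

a ≈ 41.0 mm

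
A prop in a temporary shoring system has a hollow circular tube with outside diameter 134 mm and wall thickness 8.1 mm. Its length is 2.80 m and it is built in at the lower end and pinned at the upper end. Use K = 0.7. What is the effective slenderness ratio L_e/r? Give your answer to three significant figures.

Inner diameter d_i = 134 − 2×8.1 = 117.8 mm
I = π(d_o⁴ − d_i⁴)/64 = π(134⁴ − 117.8⁴)/64 = 6.374×10^6 mm⁴
A = 3.204×10^3 mm²;  r_min = √(I/A) = √(6.374×10^6/3.204×10^3) = 44.60 mm
L_e = K·L = 0.7 × 2.80 m = 1.960 m = 1960.0 mm
λ = L_e / r_min = 1960.0 / 44.60 = 43.9

λ ≈ 43.9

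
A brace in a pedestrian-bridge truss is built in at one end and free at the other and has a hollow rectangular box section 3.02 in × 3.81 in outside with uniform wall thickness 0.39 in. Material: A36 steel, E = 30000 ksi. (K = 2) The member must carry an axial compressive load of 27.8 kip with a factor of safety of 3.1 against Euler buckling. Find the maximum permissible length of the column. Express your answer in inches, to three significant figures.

Inner dimensions: h_i = 3.81 − 2×0.39 = 3.030 in, b_i = 3.02 − 2×0.39 = 2.240 in
Weak-axis I_min = (h_o·b_o³ − h_i·b_i³)/12 with b_o = 3.02, b_i = 2.240 in (shorter outer/inner sides).
I_min = (3.81×3.02³ − 3.030×2.240³)/12 = 5.907 in⁴
Required critical load P_cr = n·P = 3.1 × 27.8 = 86.18 kip = 8.618×10^4 lb
From P_cr = π²EI/(K·L)²:  L = (1/K)·√(π²EI/P_cr) = (1/2)·√(π²×3.00×10^7×5.907/8.618×10^4)
L = 71.2 in

L_max ≈ 71.2 in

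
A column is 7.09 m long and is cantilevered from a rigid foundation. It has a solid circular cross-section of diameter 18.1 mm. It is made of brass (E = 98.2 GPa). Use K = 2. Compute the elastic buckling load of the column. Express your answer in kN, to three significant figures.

P_cr ≈ 0.0254 kN

I = πd⁴/64 = π×18.1⁴/64 = 5.268×10^3 mm⁴
I = 5.268×10^3 mm⁴ = 5.268×10^-9 m⁴
Effective length L_e = K·L = 2 × 7.09 = 14.18 m
P_cr = π²EI / L_e² = π² × 98.2×10⁹ × 5.268×10^-9 / 14.18² = 25.39 N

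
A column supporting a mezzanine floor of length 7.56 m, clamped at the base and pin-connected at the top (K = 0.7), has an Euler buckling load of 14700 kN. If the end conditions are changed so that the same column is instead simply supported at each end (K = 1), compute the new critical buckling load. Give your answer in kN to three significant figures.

P_cr ∝ 1/K², so P_cr,new = P_cr,old × (K_old/K_new)² = 14700 × (0.7/1)²
= 14700 × 0.4900 = 7200 kN

P_cr ≈ 7200 kN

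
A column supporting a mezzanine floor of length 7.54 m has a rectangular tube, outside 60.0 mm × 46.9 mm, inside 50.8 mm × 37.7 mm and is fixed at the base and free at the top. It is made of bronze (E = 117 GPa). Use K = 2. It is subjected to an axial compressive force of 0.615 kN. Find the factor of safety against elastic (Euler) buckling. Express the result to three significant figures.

Weak-axis I_min = (h_o·b_o³ − h_i·b_i³)/12 with b_o = 46.9, b_i = 37.70 mm (shorter outer/inner sides).
I_min = (60.0×46.9³ − 50.80×37.70³)/12 = 2.890×10^5 mm⁴
I = 2.890×10^5 mm⁴ = 2.890×10^-7 m⁴
Effective length L_e = K·L = 2 × 7.54 = 15.08 m
P_cr = π²EI / L_e² = π² × 117×10⁹ × 2.890×10^-7 / 15.08² = 1.467×10^3 N
Factor of safety n = P_cr / P = 1.4674 / 0.615 = 2.39

n ≈ 2.39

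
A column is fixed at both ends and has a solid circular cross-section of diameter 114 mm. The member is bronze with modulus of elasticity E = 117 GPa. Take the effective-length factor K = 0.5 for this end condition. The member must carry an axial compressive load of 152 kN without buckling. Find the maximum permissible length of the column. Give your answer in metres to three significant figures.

I = πd⁴/64 = π×114⁴/64 = 8.291×10^6 mm⁴
I = 8.291×10^-6 m⁴
At the buckling limit P_cr = P = 1.520×10^5 N
From P_cr = π²EI/(K·L)²:  L = (1/K)·√(π²EI/P_cr) = (1/0.5)·√(π²×1.17×10^11×8.291×10^-6/1.520×10^5)
L = 15.9 m

L_max ≈ 15.9 m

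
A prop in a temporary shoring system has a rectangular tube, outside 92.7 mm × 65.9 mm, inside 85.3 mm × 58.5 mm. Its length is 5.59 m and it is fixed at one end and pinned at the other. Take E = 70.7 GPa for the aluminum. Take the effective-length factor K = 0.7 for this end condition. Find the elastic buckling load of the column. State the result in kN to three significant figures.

P_cr ≈ 35.9 kN

Weak-axis I_min = (h_o·b_o³ − h_i·b_i³)/12 with b_o = 65.9, b_i = 58.50 mm (shorter outer/inner sides).
I_min = (92.7×65.9³ − 85.30×58.50³)/12 = 7.877×10^5 mm⁴
I = 7.877×10^5 mm⁴ = 7.877×10^-7 m⁴
Effective length L_e = K·L = 0.7 × 5.59 = 3.913 m
P_cr = π²EI / L_e² = π² × 70.7×10⁹ × 7.877×10^-7 / 3.913² = 3.590×10^4 N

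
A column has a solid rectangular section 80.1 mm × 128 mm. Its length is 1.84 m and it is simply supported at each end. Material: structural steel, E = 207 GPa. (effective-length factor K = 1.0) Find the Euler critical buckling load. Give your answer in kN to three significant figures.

Buckling occurs about the weak axis: I_min = h·b³/12 with b = 80.1 mm (the shorter side).
I_min = 128×80.1³/12 = 5.482×10^6 mm⁴
I = 5.482×10^6 mm⁴ = 5.482×10^-6 m⁴
Effective length L_e = K·L = 1 × 1.84 = 1.840 m
P_cr = π²EI / L_e² = π² × 207×10⁹ × 5.482×10^-6 / 1.840² = 3.308×10^6 N

P_cr ≈ 3310 kN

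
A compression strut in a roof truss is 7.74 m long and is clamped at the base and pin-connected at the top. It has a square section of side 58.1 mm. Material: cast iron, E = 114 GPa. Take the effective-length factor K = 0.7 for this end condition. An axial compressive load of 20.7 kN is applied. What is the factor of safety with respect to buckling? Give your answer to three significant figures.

n ≈ 1.76

I = a⁴/12 = 58.1⁴/12 = 9.496×10^5 mm⁴
I = 9.496×10^5 mm⁴ = 9.496×10^-7 m⁴
Effective length L_e = K·L = 0.7 × 7.74 = 5.418 m
P_cr = π²EI / L_e² = π² × 114×10⁹ × 9.496×10^-7 / 5.418² = 3.640×10^4 N
Factor of safety n = P_cr / P = 36.396 / 20.7 = 1.76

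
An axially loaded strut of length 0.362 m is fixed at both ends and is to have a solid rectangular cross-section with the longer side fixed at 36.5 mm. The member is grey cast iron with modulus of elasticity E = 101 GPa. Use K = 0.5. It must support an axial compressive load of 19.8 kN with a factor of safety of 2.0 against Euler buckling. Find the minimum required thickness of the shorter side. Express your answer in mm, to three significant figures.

b ≈ 7.54 mm

Required P_cr = n·P = 2.0 × 19.8 = 39.60 kN
L_e = K·L = 0.5 × 0.362 = 0.1810 m
Required I = P_cr·L_e²/(π²E) = 3.960×10^4 × 0.1810² / (π² × 1.01×10^11) = 1.301×10^-9 m⁴
I_req = 1.301×10^3 mm⁴
Rectangle, weak axis: I_min = h·b³/12 with h = 36.5 mm fixed  ⇒  b = (12I/h)^(1/3) = 7.54 mm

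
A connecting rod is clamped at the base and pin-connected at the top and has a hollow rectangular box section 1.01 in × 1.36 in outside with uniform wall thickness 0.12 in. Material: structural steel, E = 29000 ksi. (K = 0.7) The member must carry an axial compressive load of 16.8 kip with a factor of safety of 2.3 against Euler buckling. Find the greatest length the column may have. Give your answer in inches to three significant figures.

L_max ≈ 33.5 in

Inner dimensions: h_i = 1.36 − 2×0.12 = 1.120 in, b_i = 1.01 − 2×0.12 = 0.7700 in
Weak-axis I_min = (h_o·b_o³ − h_i·b_i³)/12 with b_o = 1.01, b_i = 0.7700 in (shorter outer/inner sides).
I_min = (1.36×1.01³ − 1.120×0.7700³)/12 = 7.416×10^-2 in⁴
Required critical load P_cr = n·P = 2.3 × 16.8 = 38.64 kip = 3.864×10^4 lb
From P_cr = π²EI/(K·L)²:  L = (1/K)·√(π²EI/P_cr) = (1/0.7)·√(π²×2.90×10^7×7.416×10^-2/3.864×10^4)
L = 33.5 in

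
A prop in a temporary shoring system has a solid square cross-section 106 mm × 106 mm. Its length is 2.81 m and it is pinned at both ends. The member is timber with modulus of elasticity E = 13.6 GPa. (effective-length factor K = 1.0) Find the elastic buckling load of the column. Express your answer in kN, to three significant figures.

P_cr ≈ 179 kN

I = a⁴/12 = 106⁴/12 = 1.052×10^7 mm⁴
I = 1.052×10^7 mm⁴ = 1.052×10^-5 m⁴
Effective length L_e = K·L = 1 × 2.81 = 2.810 m
P_cr = π²EI / L_e² = π² × 13.6×10⁹ × 1.052×10^-5 / 2.810² = 1.788×10^5 N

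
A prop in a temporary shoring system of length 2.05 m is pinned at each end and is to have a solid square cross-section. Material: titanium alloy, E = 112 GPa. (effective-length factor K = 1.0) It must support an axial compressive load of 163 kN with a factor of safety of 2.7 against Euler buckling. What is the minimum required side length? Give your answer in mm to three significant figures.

Required P_cr = n·P = 2.7 × 163 = 440.1 kN
L_e = K·L = 1 × 2.05 = 2.050 m
Required I = P_cr·L_e²/(π²E) = 4.401×10^5 × 2.050² / (π² × 1.12×10^11) = 1.673×10^-6 m⁴
I_req = 1.673×10^6 mm⁴
Solid square: I = a⁴/12  ⇒  a = (12I)^(1/4) = (12×1.673×10^6)^(1/4) = 66.9 mm

a ≈ 66.9 mm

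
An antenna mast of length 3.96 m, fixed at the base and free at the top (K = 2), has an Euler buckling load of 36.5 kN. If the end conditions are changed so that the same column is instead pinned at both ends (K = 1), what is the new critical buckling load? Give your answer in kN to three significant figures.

P_cr ≈ 146 kN

P_cr ∝ 1/K², so P_cr,new = P_cr,old × (K_old/K_new)² = 36.5 × (2/1)²
= 36.5 × 4.000 = 146 kN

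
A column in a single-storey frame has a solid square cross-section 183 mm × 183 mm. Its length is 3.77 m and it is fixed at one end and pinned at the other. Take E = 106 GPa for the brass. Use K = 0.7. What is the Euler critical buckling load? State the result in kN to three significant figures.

P_cr ≈ 14000 kN

I = a⁴/12 = 183⁴/12 = 9.346×10^7 mm⁴
I = 9.346×10^7 mm⁴ = 9.346×10^-5 m⁴
Effective length L_e = K·L = 0.7 × 3.77 = 2.639 m
P_cr = π²EI / L_e² = π² × 106×10⁹ × 9.346×10^-5 / 2.639² = 1.404×10^7 N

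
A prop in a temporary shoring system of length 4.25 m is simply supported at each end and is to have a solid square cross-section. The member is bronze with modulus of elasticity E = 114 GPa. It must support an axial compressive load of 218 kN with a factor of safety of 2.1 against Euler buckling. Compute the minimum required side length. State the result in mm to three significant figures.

Required P_cr = n·P = 2.1 × 218 = 457.8 kN
L_e = K·L = 1 × 4.25 = 4.250 m
Required I = P_cr·L_e²/(π²E) = 4.578×10^5 × 4.250² / (π² × 1.14×10^11) = 7.349×10^-6 m⁴
I_req = 7.349×10^6 mm⁴
Solid square: I = a⁴/12  ⇒  a = (12I)^(1/4) = (12×7.349×10^6)^(1/4) = 96.9 mm

a ≈ 96.9 mm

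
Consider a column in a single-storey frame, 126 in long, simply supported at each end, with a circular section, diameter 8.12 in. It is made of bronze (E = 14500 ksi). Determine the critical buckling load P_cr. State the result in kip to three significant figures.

I = πd⁴/64 = π×8.12⁴/64 = 213.4 in⁴
Effective length L_e = K·L = 1 × 126 = 126.0 in
P_cr = π²EI / L_e² = π² × 14500×10³ × 213.4 / 126.0² = 1.924×10^6 lb

P_cr ≈ 1920 kip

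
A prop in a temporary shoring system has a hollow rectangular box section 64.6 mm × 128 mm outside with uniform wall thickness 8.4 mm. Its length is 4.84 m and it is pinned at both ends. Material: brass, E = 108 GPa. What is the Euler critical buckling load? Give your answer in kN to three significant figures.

Inner dimensions: h_i = 128 − 2×8.4 = 111.2 mm, b_i = 64.6 − 2×8.4 = 47.80 mm
Weak-axis I_min = (h_o·b_o³ − h_i·b_i³)/12 with b_o = 64.6, b_i = 47.80 mm (shorter outer/inner sides).
I_min = (128×64.6³ − 111.2×47.80³)/12 = 1.864×10^6 mm⁴
I = 1.864×10^6 mm⁴ = 1.864×10^-6 m⁴
Effective length L_e = K·L = 1 × 4.84 = 4.840 m
P_cr = π²EI / L_e² = π² × 108×10⁹ × 1.864×10^-6 / 4.840² = 8.479×10^4 N

P_cr ≈ 84.8 kN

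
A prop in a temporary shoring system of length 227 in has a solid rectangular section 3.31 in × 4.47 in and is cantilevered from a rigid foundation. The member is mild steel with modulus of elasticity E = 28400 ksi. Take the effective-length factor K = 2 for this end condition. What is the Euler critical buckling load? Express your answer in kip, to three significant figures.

P_cr ≈ 18.4 kip

Buckling occurs about the weak axis: I_min = h·b³/12 with b = 3.31 in (the shorter side).
I_min = 4.47×3.31³/12 = 13.51 in⁴
Effective length L_e = K·L = 2 × 227 = 454.0 in
P_cr = π²EI / L_e² = π² × 28400×10³ × 13.51 / 454.0² = 1.837×10^4 lb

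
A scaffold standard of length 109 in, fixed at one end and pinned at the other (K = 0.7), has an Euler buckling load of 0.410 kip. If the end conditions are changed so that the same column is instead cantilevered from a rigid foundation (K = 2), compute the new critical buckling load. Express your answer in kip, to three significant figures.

P_cr ≈ 0.0502 kip

P_cr ∝ 1/K², so P_cr,new = P_cr,old × (K_old/K_new)² = 0.410 × (0.7/2)²
= 0.410 × 0.1225 = 0.0502 kip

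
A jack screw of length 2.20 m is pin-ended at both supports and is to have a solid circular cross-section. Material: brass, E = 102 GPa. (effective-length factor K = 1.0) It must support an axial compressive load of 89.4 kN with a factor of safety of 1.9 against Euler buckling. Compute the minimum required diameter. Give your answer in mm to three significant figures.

Required P_cr = n·P = 1.9 × 89.4 = 169.9 kN
L_e = K·L = 1 × 2.20 = 2.200 m
Required I = P_cr·L_e²/(π²E) = 1.699×10^5 × 2.200² / (π² × 1.02×10^11) = 8.167×10^-7 m⁴
I_req = 8.167×10^5 mm⁴
Solid circle: I = πd⁴/64  ⇒  d = (64I/π)^(1/4) = (64×8.167×10^5/π)^(1/4) = 63.9 mm

d ≈ 63.9 mm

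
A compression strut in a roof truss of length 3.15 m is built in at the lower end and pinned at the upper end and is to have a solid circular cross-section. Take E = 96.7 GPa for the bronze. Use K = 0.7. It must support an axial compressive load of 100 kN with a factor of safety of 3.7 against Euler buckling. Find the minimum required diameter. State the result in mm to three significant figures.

d ≈ 78.7 mm

Required P_cr = n·P = 3.7 × 100 = 370.0 kN
L_e = K·L = 0.7 × 3.15 = 2.205 m
Required I = P_cr·L_e²/(π²E) = 3.700×10^5 × 2.205² / (π² × 9.67×10^10) = 1.885×10^-6 m⁴
I_req = 1.885×10^6 mm⁴
Solid circle: I = πd⁴/64  ⇒  d = (64I/π)^(1/4) = (64×1.885×10^6/π)^(1/4) = 78.7 mm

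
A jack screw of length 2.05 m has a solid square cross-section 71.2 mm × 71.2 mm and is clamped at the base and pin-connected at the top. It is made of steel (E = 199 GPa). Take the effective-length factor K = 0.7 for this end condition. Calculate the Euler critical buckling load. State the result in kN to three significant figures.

P_cr ≈ 2040 kN

I = a⁴/12 = 71.2⁴/12 = 2.142×10^6 mm⁴
I = 2.142×10^6 mm⁴ = 2.142×10^-6 m⁴
Effective length L_e = K·L = 0.7 × 2.05 = 1.435 m
P_cr = π²EI / L_e² = π² × 199×10⁹ × 2.142×10^-6 / 1.435² = 2.043×10^6 N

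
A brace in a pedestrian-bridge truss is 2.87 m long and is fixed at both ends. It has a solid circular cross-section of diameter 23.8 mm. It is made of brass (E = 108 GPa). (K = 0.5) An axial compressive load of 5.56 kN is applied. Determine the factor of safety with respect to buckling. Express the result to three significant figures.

I = πd⁴/64 = π×23.8⁴/64 = 1.575×10^4 mm⁴
I = 1.575×10^4 mm⁴ = 1.575×10^-8 m⁴
Effective length L_e = K·L = 0.5 × 2.87 = 1.435 m
P_cr = π²EI / L_e² = π² × 108×10⁹ × 1.575×10^-8 / 1.435² = 8.153×10^3 N
Factor of safety n = P_cr / P = 8.1526 / 5.56 = 1.47

n ≈ 1.47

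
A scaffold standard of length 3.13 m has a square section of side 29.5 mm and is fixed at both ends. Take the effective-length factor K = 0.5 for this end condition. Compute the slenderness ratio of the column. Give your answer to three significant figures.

λ ≈ 184

I = a⁴/12 = 29.5⁴/12 = 6.311×10^4 mm⁴
A = 870.2 mm²;  r_min = √(I/A) = √(6.311×10^4/870.2) = 8.516 mm
L_e = K·L = 0.5 × 3.13 m = 1.565 m = 1565.0 mm
λ = L_e / r_min = 1565.0 / 8.516 = 184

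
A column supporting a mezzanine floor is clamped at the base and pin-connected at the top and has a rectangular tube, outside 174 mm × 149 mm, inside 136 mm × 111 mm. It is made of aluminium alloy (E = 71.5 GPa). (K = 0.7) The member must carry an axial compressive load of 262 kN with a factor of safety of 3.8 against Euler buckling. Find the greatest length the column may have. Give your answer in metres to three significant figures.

Weak-axis I_min = (h_o·b_o³ − h_i·b_i³)/12 with b_o = 149, b_i = 111.0 mm (shorter outer/inner sides).
I_min = (174×149³ − 136.0×111.0³)/12 = 3.247×10^7 mm⁴
I = 3.247×10^-5 m⁴
Required critical load P_cr = n·P = 3.8 × 262 = 995.6 kN = 9.956×10^5 N
From P_cr = π²EI/(K·L)²:  L = (1/K)·√(π²EI/P_cr) = (1/0.7)·√(π²×7.15×10^10×3.247×10^-5/9.956×10^5)
L = 6.85 m

L_max ≈ 6.85 m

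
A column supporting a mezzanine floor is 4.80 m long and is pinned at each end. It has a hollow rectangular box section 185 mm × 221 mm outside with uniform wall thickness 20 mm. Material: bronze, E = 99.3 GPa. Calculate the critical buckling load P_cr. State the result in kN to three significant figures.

Inner dimensions: h_i = 221 − 2×20 = 181.0 mm, b_i = 185 − 2×20 = 145.0 mm
Weak-axis I_min = (h_o·b_o³ − h_i·b_i³)/12 with b_o = 185, b_i = 145.0 mm (shorter outer/inner sides).
I_min = (221×185³ − 181.0×145.0³)/12 = 7.062×10^7 mm⁴
I = 7.062×10^7 mm⁴ = 7.062×10^-5 m⁴
Effective length L_e = K·L = 1 × 4.80 = 4.800 m
P_cr = π²EI / L_e² = π² × 99.3×10⁹ × 7.062×10^-5 / 4.800² = 3.004×10^6 N

P_cr ≈ 3000 kN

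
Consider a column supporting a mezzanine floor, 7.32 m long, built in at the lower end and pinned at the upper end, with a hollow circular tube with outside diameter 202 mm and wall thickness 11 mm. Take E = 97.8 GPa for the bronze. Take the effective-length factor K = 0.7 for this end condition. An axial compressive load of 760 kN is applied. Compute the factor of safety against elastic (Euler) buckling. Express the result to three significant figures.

n ≈ 1.46

Inner diameter d_i = 202 − 2×11 = 180.0 mm
I = π(d_o⁴ − d_i⁴)/64 = π(202⁴ − 180.0⁴)/64 = 3.020×10^7 mm⁴
I = 3.020×10^7 mm⁴ = 3.020×10^-5 m⁴
Effective length L_e = K·L = 0.7 × 7.32 = 5.124 m
P_cr = π²EI / L_e² = π² × 97.8×10⁹ × 3.020×10^-5 / 5.124² = 1.110×10^6 N
Factor of safety n = P_cr / P = 1110.2 / 760 = 1.46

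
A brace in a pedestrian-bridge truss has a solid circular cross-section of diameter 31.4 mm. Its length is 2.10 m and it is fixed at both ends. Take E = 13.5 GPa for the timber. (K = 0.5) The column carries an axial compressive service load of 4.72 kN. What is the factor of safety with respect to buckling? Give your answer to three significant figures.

I = πd⁴/64 = π×31.4⁴/64 = 4.772×10^4 mm⁴
I = 4.772×10^4 mm⁴ = 4.772×10^-8 m⁴
Effective length L_e = K·L = 0.5 × 2.10 = 1.050 m
P_cr = π²EI / L_e² = π² × 13.5×10⁹ × 4.772×10^-8 / 1.050² = 5.767×10^3 N
Factor of safety n = P_cr / P = 5.7669 / 4.72 = 1.22

n ≈ 1.22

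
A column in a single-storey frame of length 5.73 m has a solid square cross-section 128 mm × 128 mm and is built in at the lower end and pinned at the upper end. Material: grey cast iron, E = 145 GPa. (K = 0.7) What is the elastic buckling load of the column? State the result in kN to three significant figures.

P_cr ≈ 1990 kN

I = a⁴/12 = 128⁴/12 = 2.237×10^7 mm⁴
I = 2.237×10^7 mm⁴ = 2.237×10^-5 m⁴
Effective length L_e = K·L = 0.7 × 5.73 = 4.011 m
P_cr = π²EI / L_e² = π² × 145×10⁹ × 2.237×10^-5 / 4.011² = 1.990×10^6 N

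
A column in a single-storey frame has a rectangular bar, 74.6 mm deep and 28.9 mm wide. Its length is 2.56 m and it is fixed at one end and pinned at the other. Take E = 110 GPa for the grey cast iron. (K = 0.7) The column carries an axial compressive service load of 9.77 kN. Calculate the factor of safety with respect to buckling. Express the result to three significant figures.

n ≈ 5.19

Buckling occurs about the weak axis: I_min = h·b³/12 with b = 28.9 mm (the shorter side).
I_min = 74.6×28.9³/12 = 1.501×10^5 mm⁴
I = 1.501×10^5 mm⁴ = 1.501×10^-7 m⁴
Effective length L_e = K·L = 0.7 × 2.56 = 1.792 m
P_cr = π²EI / L_e² = π² × 110×10⁹ × 1.501×10^-7 / 1.792² = 5.073×10^4 N
Factor of safety n = P_cr / P = 50.730 / 9.77 = 5.19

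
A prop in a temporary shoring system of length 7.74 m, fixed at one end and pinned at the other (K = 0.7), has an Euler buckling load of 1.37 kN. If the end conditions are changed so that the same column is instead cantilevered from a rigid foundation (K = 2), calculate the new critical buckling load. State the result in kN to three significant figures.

P_cr ≈ 0.168 kN

P_cr ∝ 1/K², so P_cr,new = P_cr,old × (K_old/K_new)² = 1.37 × (0.7/2)²
= 1.37 × 0.1225 = 0.168 kN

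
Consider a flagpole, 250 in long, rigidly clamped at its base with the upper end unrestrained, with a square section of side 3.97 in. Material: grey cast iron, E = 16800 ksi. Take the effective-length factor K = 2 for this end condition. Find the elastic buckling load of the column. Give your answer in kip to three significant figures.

I = a⁴/12 = 3.97⁴/12 = 20.70 in⁴
Effective length L_e = K·L = 2 × 250 = 500.0 in
P_cr = π²EI / L_e² = π² × 16800×10³ × 20.70 / 500.0² = 1.373×10^4 lb

P_cr ≈ 13.7 kip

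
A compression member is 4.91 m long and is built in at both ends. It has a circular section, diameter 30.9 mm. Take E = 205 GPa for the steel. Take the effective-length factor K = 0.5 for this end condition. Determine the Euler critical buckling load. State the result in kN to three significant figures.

P_cr ≈ 15.0 kN

I = πd⁴/64 = π×30.9⁴/64 = 4.475×10^4 mm⁴
I = 4.475×10^4 mm⁴ = 4.475×10^-8 m⁴
Effective length L_e = K·L = 0.5 × 4.91 = 2.455 m
P_cr = π²EI / L_e² = π² × 205×10⁹ × 4.475×10^-8 / 2.455² = 1.502×10^4 N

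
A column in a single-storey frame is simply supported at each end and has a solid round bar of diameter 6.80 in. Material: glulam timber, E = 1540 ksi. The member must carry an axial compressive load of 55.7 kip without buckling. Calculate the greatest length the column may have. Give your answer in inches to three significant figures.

L_max ≈ 169 in

I = πd⁴/64 = π×6.80⁴/64 = 105.0 in⁴
At the buckling limit P_cr = P = 5.570×10^4 lb
From P_cr = π²EI/(K·L)²:  L = (1/K)·√(π²EI/P_cr) = (1/1)·√(π²×1.54×10^6×105.0/5.570×10^4)
L = 169 in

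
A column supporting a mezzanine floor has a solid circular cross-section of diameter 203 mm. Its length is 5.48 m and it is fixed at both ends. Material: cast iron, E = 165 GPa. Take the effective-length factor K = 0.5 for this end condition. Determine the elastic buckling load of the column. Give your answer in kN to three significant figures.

I = πd⁴/64 = π×203⁴/64 = 8.336×10^7 mm⁴
I = 8.336×10^7 mm⁴ = 8.336×10^-5 m⁴
Effective length L_e = K·L = 0.5 × 5.48 = 2.740 m
P_cr = π²EI / L_e² = π² × 165×10⁹ × 8.336×10^-5 / 2.740² = 1.808×10^7 N

P_cr ≈ 18100 kN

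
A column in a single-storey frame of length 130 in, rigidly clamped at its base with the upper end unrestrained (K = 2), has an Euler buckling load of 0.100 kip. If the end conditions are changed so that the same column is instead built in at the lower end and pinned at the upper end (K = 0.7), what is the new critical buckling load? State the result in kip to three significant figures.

P_cr ∝ 1/K², so P_cr,new = P_cr,old × (K_old/K_new)² = 0.100 × (2/0.7)²
= 0.100 × 8.163 = 0.816 kip

P_cr ≈ 0.816 kip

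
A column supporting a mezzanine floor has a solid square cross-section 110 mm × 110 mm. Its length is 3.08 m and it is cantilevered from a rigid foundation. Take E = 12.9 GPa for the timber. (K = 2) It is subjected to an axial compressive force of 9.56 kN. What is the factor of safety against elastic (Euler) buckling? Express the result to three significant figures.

I = a⁴/12 = 110⁴/12 = 1.220×10^7 mm⁴
I = 1.220×10^7 mm⁴ = 1.220×10^-5 m⁴
Effective length L_e = K·L = 2 × 3.08 = 6.160 m
P_cr = π²EI / L_e² = π² × 12.9×10⁹ × 1.220×10^-5 / 6.160² = 4.094×10^4 N
Factor of safety n = P_cr / P = 40.937 / 9.56 = 4.28

n ≈ 4.28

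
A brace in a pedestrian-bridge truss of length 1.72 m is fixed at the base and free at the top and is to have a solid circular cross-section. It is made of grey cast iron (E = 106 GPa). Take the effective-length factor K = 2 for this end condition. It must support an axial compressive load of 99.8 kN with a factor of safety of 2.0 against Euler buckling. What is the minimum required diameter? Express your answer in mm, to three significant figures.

d ≈ 82.4 mm

Required P_cr = n·P = 2.0 × 99.8 = 199.6 kN
L_e = K·L = 2 × 1.72 = 3.440 m
Required I = P_cr·L_e²/(π²E) = 1.996×10^5 × 3.440² / (π² × 1.06×10^11) = 2.258×10^-6 m⁴
I_req = 2.258×10^6 mm⁴
Solid circle: I = πd⁴/64  ⇒  d = (64I/π)^(1/4) = (64×2.258×10^6/π)^(1/4) = 82.4 mm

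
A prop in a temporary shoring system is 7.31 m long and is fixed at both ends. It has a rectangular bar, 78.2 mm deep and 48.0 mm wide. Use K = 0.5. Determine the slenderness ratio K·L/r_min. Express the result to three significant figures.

λ ≈ 264

For a rectangle r_min = b/√12 = 48.0/√12 = 13.86 mm
L_e = K·L = 0.5 × 7.31 m = 3.655 m = 3655.0 mm
λ = L_e / r_min = 3655.0 / 13.86 = 264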